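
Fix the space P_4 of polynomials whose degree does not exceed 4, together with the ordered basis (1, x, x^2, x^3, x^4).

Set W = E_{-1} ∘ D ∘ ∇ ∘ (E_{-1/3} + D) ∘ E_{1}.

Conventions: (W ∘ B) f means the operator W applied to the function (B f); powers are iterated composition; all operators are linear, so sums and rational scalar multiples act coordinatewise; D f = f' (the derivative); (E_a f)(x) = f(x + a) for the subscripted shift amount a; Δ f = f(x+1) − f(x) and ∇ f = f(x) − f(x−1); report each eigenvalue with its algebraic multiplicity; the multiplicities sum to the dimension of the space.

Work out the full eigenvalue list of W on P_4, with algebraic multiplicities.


λ = 0 (multiplicity 5)

image of 1: 0
image of x: 0
image of x^2: 2
image of x^3: 6x + 1
image of x^4: 12x^2 + 4x - 8/3
the matrix is upper triangular; its diagonal is (0, 0, 0, 0, 0)
for a triangular matrix the eigenvalues are the diagonal entries, with algebraic multiplicity their repetition count


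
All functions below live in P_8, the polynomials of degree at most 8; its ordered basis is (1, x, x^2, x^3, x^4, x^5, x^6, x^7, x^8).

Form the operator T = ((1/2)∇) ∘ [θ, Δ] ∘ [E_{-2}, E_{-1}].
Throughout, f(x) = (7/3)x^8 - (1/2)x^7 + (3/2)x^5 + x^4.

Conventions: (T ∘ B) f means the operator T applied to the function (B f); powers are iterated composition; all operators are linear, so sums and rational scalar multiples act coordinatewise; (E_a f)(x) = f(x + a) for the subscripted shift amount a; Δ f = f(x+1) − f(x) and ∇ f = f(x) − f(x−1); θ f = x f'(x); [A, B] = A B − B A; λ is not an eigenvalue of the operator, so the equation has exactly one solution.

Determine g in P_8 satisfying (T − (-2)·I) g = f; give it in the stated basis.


the result is g(x) = (7/6)x^8 - (1/4)x^7 + (3/4)x^5 + (1/2)x^4

write g with unknown coordinates in the stated basis and equate coefficients in (T − (-2)·I) g = f
solving from the highest basis element down gives g = (7/6)x^8 - (1/4)x^7 + (3/4)x^5 + (1/2)x^4
check: T g = 0
so T g − (-2)·g = (7/3)x^8 - (1/2)x^7 + (3/2)x^5 + x^4 = f ✓


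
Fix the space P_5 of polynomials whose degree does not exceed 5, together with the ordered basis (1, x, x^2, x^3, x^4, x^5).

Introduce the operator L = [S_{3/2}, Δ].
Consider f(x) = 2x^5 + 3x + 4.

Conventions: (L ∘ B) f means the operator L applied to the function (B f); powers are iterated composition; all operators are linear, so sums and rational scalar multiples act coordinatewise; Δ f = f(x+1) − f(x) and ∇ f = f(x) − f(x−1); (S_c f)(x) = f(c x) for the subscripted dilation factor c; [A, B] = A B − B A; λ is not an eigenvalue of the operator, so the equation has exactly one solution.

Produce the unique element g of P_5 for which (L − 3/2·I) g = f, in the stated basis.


the image equals g(x) = -(4/3)x^5 + (45/4)x^4 - (105/8)x^3 - (1585/32)x^2 + (407/24)x + 5593/192

write g with unknown coordinates in the stated basis and equate coefficients in (L − 3/2·I) g = f
solving from the highest basis element down gives g = -(4/3)x^5 + (45/4)x^4 - (105/8)x^3 - (1585/32)x^2 + (407/24)x + 5593/192
check: L g = (135/8)x^4 - (315/16)x^3 - (4755/64)x^2 + (455/16)x + 6105/128
so L g − 3/2·g = 2x^5 + 3x + 4 = f ✓


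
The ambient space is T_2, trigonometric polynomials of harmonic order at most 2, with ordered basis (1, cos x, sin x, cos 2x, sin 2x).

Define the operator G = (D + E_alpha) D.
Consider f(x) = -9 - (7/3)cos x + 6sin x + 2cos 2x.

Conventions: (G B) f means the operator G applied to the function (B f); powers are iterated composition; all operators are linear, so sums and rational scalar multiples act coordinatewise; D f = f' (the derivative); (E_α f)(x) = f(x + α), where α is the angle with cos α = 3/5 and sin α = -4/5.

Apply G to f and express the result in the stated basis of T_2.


the image equals g(x) = (61/15)cos x + (1/5)sin x - (104/25)cos 2x + (28/25)sin 2x

D f = 6cos x + (7/3)sin x - 4sin 2x
D D f = (7/3)cos x - 6sin x - 8cos 2x
E_alpha D f = (26/15)cos x + (31/5)sin x + (96/25)cos 2x + (28/25)sin 2x
(D + E_alpha) D f = (61/15)cos x + (1/5)sin x - (104/25)cos 2x + (28/25)sin 2x


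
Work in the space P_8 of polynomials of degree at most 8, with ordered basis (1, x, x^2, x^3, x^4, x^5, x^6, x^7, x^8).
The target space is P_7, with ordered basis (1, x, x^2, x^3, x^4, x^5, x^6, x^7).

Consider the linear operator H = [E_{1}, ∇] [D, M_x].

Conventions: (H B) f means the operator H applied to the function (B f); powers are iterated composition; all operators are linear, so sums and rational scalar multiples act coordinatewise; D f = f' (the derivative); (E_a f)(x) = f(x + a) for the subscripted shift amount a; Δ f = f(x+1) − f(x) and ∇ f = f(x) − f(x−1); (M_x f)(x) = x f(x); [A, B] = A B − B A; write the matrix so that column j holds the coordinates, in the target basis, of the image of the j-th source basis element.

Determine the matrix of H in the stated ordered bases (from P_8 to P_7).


image of 1: 0
image of x: 0
image of x^2: 0
image of x^3: 0
image of x^4: 0
image of x^5: 0
image of x^6: 0
image of x^7: 0
image of x^8: 0
each image's coordinates form column j of the matrix

the matrix is [[0, 0, 0, 0, 0, 0, 0, 0, 0]; [0, 0, 0, 0, 0, 0, 0, 0, 0]; [0, 0, 0, 0, 0, 0, 0, 0, 0]; [0, 0, 0, 0, 0, 0, 0, 0, 0]; [0, 0, 0, 0, 0, 0, 0, 0, 0]; [0, 0, 0, 0, 0, 0, 0, 0, 0]; [0, 0, 0, 0, 0, 0, 0, 0, 0]; [0, 0, 0, 0, 0, 0, 0, 0, 0]] (rows listed top to bottom)


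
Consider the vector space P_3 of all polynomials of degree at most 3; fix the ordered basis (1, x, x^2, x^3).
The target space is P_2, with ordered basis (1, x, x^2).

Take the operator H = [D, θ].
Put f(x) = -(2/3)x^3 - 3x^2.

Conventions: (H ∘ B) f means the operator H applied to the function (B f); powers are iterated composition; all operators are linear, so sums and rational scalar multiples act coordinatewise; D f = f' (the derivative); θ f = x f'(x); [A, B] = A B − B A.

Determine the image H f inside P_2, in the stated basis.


the image equals g(x) = -2x^2 - 6x

θ f = -2x^3 - 6x^2
D θ f = -6x^2 - 12x
D f = -2x^2 - 6x
θ D f = -4x^2 - 6x
[D, θ] f = -2x^2 - 6x


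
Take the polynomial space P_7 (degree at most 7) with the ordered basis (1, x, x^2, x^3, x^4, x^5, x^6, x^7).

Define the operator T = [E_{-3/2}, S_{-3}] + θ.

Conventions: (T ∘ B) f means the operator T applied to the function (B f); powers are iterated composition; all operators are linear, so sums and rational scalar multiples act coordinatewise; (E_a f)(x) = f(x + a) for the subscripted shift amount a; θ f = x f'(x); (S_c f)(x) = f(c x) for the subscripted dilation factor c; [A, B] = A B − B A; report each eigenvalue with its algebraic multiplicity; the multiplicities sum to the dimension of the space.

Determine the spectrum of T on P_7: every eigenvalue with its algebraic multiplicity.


λ = 0 (multiplicity 1), λ = 1 (multiplicity 1), λ = 2 (multiplicity 1), λ = 3 (multiplicity 1), λ = 4 (multiplicity 1), λ = 5 (multiplicity 1), λ = 6 (multiplicity 1), λ = 7 (multiplicity 1)

image of 1: 0
image of x: x + 6
image of x^2: 2x^2 - 36x + 18
image of x^3: 3x^3 + 162x^2 - 162x + 189/2
image of x^4: 4x^4 - 648x^3 + 972x^2 - 1134x + 405
image of x^5: 5x^5 + 2430x^4 - 4860x^3 + 8505x^2 - 6075x + 14823/8
image of x^6: 6x^6 - 8748x^5 + 21870x^4 - 51030x^3 + 54675x^2 - (133407/4)x + 66339/8
image of x^7: 7x^7 + 30618x^6 - 91854x^5 + (535815/2)x^4 - 382725x^3 + (2801547/8)x^2 - (1393119/8)x + 1196289/32
the matrix is upper triangular; its diagonal is (0, 1, 2, 3, 4, 5, 6, 7)
for a triangular matrix the eigenvalues are the diagonal entries, with algebraic multiplicity their repetition count


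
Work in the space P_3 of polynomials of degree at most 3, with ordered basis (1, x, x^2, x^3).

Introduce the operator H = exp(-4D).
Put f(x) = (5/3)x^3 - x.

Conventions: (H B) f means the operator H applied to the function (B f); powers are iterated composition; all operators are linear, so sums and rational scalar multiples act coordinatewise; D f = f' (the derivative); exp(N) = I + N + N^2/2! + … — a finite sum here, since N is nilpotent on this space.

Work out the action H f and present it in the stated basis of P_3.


g(x) = (5/3)x^3 - 20x^2 + 79x - 308/3

order-1 term: -20x^2 + 4
order-2 term: 80x
order-3 term: -320/3
the series for exp(-4D) f terminates at order 3
exp(-4D) f = (5/3)x^3 - 20x^2 + 79x - 308/3


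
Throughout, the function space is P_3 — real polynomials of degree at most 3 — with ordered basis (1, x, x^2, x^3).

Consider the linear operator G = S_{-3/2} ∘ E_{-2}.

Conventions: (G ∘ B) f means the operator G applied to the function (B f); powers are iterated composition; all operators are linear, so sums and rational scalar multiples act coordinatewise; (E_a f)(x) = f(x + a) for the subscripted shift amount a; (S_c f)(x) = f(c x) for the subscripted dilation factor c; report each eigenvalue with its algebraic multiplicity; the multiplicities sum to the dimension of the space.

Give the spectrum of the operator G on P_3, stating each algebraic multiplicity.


λ = -27/8 (multiplicity 1), λ = -3/2 (multiplicity 1), λ = 1 (multiplicity 1), λ = 9/4 (multiplicity 1)

image of 1: 1
image of x: -(3/2)x - 2
image of x^2: (9/4)x^2 + 6x + 4
image of x^3: -(27/8)x^3 - (27/2)x^2 - 18x - 8
the matrix is upper triangular; its diagonal is (1, -3/2, 9/4, -27/8)
for a triangular matrix the eigenvalues are the diagonal entries, with algebraic multiplicity their repetition count


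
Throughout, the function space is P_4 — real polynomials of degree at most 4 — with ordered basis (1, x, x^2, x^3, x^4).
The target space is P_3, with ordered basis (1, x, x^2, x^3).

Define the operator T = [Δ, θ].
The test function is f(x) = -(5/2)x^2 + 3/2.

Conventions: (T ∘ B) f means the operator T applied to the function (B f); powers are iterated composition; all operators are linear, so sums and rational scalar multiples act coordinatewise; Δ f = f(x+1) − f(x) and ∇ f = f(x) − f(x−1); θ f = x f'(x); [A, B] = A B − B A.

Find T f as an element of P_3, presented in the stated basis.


θ f = -5x^2
Δ θ f = -10x - 5
Δ f = -5x - 5/2
θ Δ f = -5x
[Δ, θ] f = -5x - 5

the image equals g(x) = -5x - 5


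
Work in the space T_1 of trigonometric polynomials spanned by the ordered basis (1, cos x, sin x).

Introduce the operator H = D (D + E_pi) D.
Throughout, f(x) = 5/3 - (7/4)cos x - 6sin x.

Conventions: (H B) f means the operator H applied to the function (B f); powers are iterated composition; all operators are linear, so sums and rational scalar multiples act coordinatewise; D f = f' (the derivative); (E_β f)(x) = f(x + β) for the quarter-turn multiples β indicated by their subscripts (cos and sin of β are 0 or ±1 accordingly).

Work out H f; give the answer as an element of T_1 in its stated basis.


g(x) = (17/4)cos x - (31/4)sin x

D f = -6cos x + (7/4)sin x
D D f = (7/4)cos x + 6sin x
E_pi D f = 6cos x - (7/4)sin x
(D + E_pi) D f = (31/4)cos x + (17/4)sin x
D (D + E_pi) D f = (17/4)cos x - (31/4)sin x


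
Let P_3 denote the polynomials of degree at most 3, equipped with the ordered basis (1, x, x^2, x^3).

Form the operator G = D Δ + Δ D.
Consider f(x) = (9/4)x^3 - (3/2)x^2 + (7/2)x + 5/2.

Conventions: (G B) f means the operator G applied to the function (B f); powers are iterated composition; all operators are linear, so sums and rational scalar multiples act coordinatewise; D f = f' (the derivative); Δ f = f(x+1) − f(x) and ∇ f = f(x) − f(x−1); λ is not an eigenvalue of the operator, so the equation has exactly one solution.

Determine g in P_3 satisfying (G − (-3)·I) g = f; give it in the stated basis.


g(x) = (3/4)x^3 - (1/2)x^2 - (11/6)x

write g with unknown coordinates in the stated basis and equate coefficients in (G − (-3)·I) g = f
solving from the highest basis element down gives g = (3/4)x^3 - (1/2)x^2 - (11/6)x
check: G g = 9x + 5/2
so G g − (-3)·g = (9/4)x^3 - (3/2)x^2 + (7/2)x + 5/2 = f ✓


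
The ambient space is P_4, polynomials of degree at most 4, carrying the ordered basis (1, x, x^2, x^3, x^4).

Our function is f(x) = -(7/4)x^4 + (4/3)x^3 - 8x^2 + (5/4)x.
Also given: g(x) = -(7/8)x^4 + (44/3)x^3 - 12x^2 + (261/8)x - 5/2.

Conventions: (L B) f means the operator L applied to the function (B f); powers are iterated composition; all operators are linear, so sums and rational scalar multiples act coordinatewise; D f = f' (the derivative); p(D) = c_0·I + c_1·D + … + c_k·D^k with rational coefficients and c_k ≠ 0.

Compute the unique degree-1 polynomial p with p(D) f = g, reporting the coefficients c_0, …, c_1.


D^0 f = -(7/4)x^4 + (4/3)x^3 - 8x^2 + (5/4)x
D^1 f = -7x^3 + 4x^2 - 16x + 5/4
matching coefficients of g against c_0 f + c_1 Df + … from the top degree down determines the c_i
solution: c_0 = 1/2, c_1 = -2

p(D) = (1/2)·I − 2·D, i.e. c_0 = 1/2, c_1 = -2


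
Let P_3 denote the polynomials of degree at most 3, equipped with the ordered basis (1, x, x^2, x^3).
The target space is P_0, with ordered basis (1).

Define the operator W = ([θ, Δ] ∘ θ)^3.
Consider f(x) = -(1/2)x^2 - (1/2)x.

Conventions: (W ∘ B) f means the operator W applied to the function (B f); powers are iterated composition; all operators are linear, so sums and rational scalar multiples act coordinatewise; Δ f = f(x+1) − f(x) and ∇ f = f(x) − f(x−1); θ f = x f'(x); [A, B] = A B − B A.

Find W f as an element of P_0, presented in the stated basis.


g(x) = 0

θ f = -x^2 - (1/2)x
Δ θ f = -2x - 3/2
θ Δ θ f = -2x
θ θ f = -2x^2 - (1/2)x
Δ θ θ f = -4x - 5/2
[θ, Δ] θ f = 2x + 5/2
θ ([θ, Δ] ∘ θ) f = 2x
Δ θ ([θ, Δ] ∘ θ) f = 2
θ Δ θ ([θ, Δ] ∘ θ) f = 0
θ θ ([θ, Δ] ∘ θ) f = 2x
Δ θ θ ([θ, Δ] ∘ θ) f = 2
[θ, Δ] θ ([θ, Δ] ∘ θ) f = -2
θ ([θ, Δ] ∘ θ) ([θ, Δ] ∘ θ) f = 0
Δ θ ([θ, Δ] ∘ θ) ([θ, Δ] ∘ θ) f = 0
θ Δ θ ([θ, Δ] ∘ θ) ([θ, Δ] ∘ θ) f = 0
θ θ ([θ, Δ] ∘ θ) ([θ, Δ] ∘ θ) f = 0
Δ θ θ ([θ, Δ] ∘ θ) ([θ, Δ] ∘ θ) f = 0
[θ, Δ] θ ([θ, Δ] ∘ θ) ([θ, Δ] ∘ θ) f = 0


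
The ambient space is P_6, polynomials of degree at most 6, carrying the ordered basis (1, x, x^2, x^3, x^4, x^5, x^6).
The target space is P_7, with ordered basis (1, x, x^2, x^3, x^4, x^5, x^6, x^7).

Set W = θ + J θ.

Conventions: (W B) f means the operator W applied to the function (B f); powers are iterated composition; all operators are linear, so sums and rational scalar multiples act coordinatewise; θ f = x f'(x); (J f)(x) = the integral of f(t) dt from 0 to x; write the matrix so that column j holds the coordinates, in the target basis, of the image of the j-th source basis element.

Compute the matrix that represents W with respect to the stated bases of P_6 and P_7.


the matrix is [[0, 0, 0, 0, 0, 0, 0]; [0, 1, 0, 0, 0, 0, 0]; [0, 1/2, 2, 0, 0, 0, 0]; [0, 0, 2/3, 3, 0, 0, 0]; [0, 0, 0, 3/4, 4, 0, 0]; [0, 0, 0, 0, 4/5, 5, 0]; [0, 0, 0, 0, 0, 5/6, 6]; [0, 0, 0, 0, 0, 0, 6/7]] (rows listed top to bottom)

image of 1: 0
image of x: (1/2)x^2 + x
image of x^2: (2/3)x^3 + 2x^2
image of x^3: (3/4)x^4 + 3x^3
image of x^4: (4/5)x^5 + 4x^4
image of x^5: (5/6)x^6 + 5x^5
image of x^6: (6/7)x^7 + 6x^6
each image's coordinates form column j of the matrix


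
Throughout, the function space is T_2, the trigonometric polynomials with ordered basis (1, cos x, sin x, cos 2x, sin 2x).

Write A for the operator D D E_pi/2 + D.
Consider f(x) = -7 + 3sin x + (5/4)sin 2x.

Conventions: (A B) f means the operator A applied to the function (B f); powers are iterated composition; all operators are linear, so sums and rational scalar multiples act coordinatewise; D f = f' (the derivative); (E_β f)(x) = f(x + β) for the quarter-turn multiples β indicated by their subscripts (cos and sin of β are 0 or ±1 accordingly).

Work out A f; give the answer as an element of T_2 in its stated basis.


the result is g(x) = (5/2)cos 2x + 5sin 2x

E_pi/2 f = -7 + 3cos x - (5/4)sin 2x
D E_pi/2 f = -3sin x - (5/2)cos 2x
D D E_pi/2 f = -3cos x + 5sin 2x
D f = 3cos x + (5/2)cos 2x
(D D E_pi/2 + D) f = (5/2)cos 2x + 5sin 2x


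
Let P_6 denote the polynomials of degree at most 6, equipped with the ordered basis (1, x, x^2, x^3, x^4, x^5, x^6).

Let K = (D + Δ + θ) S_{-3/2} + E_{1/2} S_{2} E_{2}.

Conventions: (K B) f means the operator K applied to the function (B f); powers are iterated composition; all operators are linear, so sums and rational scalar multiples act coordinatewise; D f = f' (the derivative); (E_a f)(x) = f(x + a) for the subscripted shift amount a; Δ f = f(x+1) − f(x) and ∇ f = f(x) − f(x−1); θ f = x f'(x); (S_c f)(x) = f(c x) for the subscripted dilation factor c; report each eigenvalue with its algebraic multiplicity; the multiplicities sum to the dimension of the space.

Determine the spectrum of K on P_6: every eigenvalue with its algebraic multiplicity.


λ = -191/32 (multiplicity 1), λ = -17/8 (multiplicity 1), λ = 1/2 (multiplicity 1), λ = 1 (multiplicity 1), λ = 17/2 (multiplicity 1), λ = 145/4 (multiplicity 1), λ = 4235/32 (multiplicity 1)

image of 1: 1
image of x: (1/2)x
image of x^2: (17/2)x^2 + 21x + 45/4
image of x^3: -(17/8)x^3 + (63/4)x^2 + (351/8)x + 189/8
image of x^4: (145/4)x^4 + (273/2)x^3 + (1971/8)x^2 + (945/4)x + 1377/16
image of x^5: -(191/32)x^5 + (2625/16)x^4 + (10305/16)x^3 + (16065/16)x^2 + (24705/32)x + 7533/32
image of x^6: (4235/32)x^6 + (11403/16)x^5 + (149175/64)x^4 + (72765/16)x^3 + (321975/64)x^2 + (95499/32)x + 47385/64
the matrix is upper triangular; its diagonal is (1, 1/2, 17/2, -17/8, 145/4, -191/32, 4235/32)
for a triangular matrix the eigenvalues are the diagonal entries, with algebraic multiplicity their repetition count


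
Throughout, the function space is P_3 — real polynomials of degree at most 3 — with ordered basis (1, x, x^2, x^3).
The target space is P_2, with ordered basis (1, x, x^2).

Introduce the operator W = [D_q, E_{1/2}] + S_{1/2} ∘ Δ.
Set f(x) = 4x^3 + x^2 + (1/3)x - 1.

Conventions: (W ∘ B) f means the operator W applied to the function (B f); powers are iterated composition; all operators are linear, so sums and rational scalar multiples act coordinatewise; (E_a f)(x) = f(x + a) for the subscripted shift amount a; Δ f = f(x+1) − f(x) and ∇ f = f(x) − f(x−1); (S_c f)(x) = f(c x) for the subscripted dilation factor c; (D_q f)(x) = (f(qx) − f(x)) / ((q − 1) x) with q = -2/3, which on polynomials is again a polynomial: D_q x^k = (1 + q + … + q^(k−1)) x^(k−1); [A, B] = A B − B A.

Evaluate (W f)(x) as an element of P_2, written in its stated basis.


E_{1/2} f = 4x^3 + 7x^2 + (13/3)x - 1/12
D_q E_{1/2} f = (28/9)x^2 + (7/3)x + 13/3
D_q f = (28/9)x^2 + (1/3)x + 1/3
E_{1/2} D_q f = (28/9)x^2 + (31/9)x + 23/18
[D_q, E_{1/2}] f = -(10/9)x + 55/18
Δ f = 12x^2 + 14x + 16/3
S_{1/2} Δ f = 3x^2 + 7x + 16/3
([D_q, E_{1/2}] + S_{1/2} ∘ Δ) f = 3x^2 + (53/9)x + 151/18

g(x) = 3x^2 + (53/9)x + 151/18


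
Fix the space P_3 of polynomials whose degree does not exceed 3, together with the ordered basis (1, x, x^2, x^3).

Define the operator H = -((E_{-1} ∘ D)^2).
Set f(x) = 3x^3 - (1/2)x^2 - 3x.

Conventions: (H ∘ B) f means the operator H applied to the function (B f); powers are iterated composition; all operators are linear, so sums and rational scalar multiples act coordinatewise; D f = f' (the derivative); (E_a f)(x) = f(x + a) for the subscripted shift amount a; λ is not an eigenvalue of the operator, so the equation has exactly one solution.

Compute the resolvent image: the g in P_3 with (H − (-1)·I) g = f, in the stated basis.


g(x) = 3x^3 - (1/2)x^2 + 15x - 37

write g with unknown coordinates in the stated basis and equate coefficients in (H − (-1)·I) g = f
solving from the highest basis element down gives g = 3x^3 - (1/2)x^2 + 15x - 37
check: H g = -18x + 37
so H g − (-1)·g = 3x^3 - (1/2)x^2 - 3x = f ✓


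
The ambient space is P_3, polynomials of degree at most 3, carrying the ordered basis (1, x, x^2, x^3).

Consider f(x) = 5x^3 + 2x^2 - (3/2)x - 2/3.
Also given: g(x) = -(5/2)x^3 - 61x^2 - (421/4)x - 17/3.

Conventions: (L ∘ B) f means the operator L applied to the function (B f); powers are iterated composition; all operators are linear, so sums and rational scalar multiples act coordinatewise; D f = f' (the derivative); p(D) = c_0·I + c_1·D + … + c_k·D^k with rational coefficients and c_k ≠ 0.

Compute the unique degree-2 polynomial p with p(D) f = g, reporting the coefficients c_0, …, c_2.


c_0 = -1/2, c_1 = -4, c_2 = -3

D^0 f = 5x^3 + 2x^2 - (3/2)x - 2/3
D^1 f = 15x^2 + 4x - 3/2
D^2 f = 30x + 4
matching coefficients of g against c_0 f + c_1 Df + … from the top degree down determines the c_i
solution: c_0 = -1/2, c_1 = -4, c_2 = -3


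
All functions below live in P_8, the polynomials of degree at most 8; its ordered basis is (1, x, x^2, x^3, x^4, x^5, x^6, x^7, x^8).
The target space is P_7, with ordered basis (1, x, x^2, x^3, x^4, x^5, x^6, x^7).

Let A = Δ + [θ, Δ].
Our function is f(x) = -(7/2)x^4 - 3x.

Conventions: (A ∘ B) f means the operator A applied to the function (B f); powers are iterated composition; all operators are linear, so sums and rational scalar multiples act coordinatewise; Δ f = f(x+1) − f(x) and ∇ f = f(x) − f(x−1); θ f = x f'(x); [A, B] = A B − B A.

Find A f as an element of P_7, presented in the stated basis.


g(x) = 21x^2 + 28x + 21/2

Δ f = -14x^3 - 21x^2 - 14x - 13/2
Δ f = -14x^3 - 21x^2 - 14x - 13/2
θ Δ f = -42x^3 - 42x^2 - 14x
θ f = -14x^4 - 3x
Δ θ f = -56x^3 - 84x^2 - 56x - 17
[θ, Δ] f = 14x^3 + 42x^2 + 42x + 17
(Δ + [θ, Δ]) f = 21x^2 + 28x + 21/2


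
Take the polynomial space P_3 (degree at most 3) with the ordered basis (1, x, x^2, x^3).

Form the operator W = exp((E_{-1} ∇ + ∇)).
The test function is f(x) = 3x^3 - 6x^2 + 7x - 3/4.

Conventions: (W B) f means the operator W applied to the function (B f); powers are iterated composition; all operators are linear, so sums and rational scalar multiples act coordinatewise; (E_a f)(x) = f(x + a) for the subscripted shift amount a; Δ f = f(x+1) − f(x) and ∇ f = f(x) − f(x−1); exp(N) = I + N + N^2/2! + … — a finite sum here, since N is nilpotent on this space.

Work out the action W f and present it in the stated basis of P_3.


the image equals g(x) = 3x^3 + 12x^2 - 17x - 43/4

order-1 term: 18x^2 - 60x + 62
order-2 term: 36x - 96
order-3 term: 24
the series for exp((E_{-1} ∇ + ∇)) f terminates at order 3
exp((E_{-1} ∇ + ∇)) f = 3x^3 + 12x^2 - 17x - 43/4


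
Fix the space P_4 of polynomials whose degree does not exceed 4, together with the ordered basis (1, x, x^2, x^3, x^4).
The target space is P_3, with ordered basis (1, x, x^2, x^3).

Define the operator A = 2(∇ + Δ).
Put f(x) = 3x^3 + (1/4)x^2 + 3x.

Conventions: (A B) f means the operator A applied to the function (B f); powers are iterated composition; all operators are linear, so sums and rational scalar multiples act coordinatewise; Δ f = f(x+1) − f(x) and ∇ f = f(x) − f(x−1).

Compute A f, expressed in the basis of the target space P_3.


∇ f = 9x^2 - (17/2)x + 23/4
Δ f = 9x^2 + (19/2)x + 25/4
(∇ + Δ) f = 18x^2 + x + 12
(2(∇ + Δ)) f = 36x^2 + 2x + 24

the result is g(x) = 36x^2 + 2x + 24


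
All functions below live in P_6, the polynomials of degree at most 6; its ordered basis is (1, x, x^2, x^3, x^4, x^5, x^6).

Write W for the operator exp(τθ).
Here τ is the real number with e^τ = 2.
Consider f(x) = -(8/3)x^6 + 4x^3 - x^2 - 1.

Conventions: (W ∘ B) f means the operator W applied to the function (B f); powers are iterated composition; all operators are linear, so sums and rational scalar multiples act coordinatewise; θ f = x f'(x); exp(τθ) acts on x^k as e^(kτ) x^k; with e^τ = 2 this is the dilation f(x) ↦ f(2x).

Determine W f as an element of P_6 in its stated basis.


exp(τθ) x^k = e^(kτ) x^k; with e^τ = 2 this sends x^k to 2^k x^k
x^2 ↦ 4 x^2
x^3 ↦ 8 x^3
x^6 ↦ 64 x^6
applying this coordinatewise to f: exp(τθ) f = -(512/3)x^6 + 32x^3 - 4x^2 - 1

the image equals g(x) = -(512/3)x^6 + 32x^3 - 4x^2 - 1


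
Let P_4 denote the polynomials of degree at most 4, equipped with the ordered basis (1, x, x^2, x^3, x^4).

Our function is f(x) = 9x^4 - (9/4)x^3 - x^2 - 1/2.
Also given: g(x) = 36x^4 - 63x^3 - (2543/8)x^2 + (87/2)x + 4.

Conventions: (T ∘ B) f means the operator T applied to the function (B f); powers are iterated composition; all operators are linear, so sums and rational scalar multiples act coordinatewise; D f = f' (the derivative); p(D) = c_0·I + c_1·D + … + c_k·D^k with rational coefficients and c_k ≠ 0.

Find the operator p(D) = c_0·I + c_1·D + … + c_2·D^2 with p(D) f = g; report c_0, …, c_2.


p(D) = 4·I − (3/2)·D − 3·D^2, i.e. c_0 = 4, c_1 = -3/2, c_2 = -3

D^0 f = 9x^4 - (9/4)x^3 - x^2 - 1/2
D^1 f = 36x^3 - (27/4)x^2 - 2x
D^2 f = 108x^2 - (27/2)x - 2
matching coefficients of g against c_0 f + c_1 Df + … from the top degree down determines the c_i
solution: c_0 = 4, c_1 = -3/2, c_2 = -3


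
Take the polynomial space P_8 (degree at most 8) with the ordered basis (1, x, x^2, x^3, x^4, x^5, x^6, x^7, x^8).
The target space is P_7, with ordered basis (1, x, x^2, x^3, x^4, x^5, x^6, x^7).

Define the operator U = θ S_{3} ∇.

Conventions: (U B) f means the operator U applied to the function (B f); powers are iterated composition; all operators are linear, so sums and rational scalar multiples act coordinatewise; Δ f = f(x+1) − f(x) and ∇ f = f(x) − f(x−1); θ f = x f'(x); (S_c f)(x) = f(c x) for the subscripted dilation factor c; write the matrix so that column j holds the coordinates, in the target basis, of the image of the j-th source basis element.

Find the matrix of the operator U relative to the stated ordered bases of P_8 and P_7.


image of 1: 0
image of x: 0
image of x^2: 6x
image of x^3: 54x^2 - 9x
image of x^4: 324x^3 - 108x^2 + 12x
image of x^5: 1620x^4 - 810x^3 + 180x^2 - 15x
image of x^6: 7290x^5 - 4860x^4 + 1620x^3 - 270x^2 + 18x
image of x^7: 30618x^6 - 25515x^5 + 11340x^4 - 2835x^3 + 378x^2 - 21x
image of x^8: 122472x^7 - 122472x^6 + 68040x^5 - 22680x^4 + 4536x^3 - 504x^2 + 24x
each image's coordinates form column j of the matrix

the matrix is [[0, 0, 0, 0, 0, 0, 0, 0, 0]; [0, 0, 6, -9, 12, -15, 18, -21, 24]; [0, 0, 0, 54, -108, 180, -270, 378, -504]; [0, 0, 0, 0, 324, -810, 1620, -2835, 4536]; [0, 0, 0, 0, 0, 1620, -4860, 11340, -22680]; [0, 0, 0, 0, 0, 0, 7290, -25515, 68040]; [0, 0, 0, 0, 0, 0, 0, 30618, -122472]; [0, 0, 0, 0, 0, 0, 0, 0, 122472]] (rows listed top to bottom)


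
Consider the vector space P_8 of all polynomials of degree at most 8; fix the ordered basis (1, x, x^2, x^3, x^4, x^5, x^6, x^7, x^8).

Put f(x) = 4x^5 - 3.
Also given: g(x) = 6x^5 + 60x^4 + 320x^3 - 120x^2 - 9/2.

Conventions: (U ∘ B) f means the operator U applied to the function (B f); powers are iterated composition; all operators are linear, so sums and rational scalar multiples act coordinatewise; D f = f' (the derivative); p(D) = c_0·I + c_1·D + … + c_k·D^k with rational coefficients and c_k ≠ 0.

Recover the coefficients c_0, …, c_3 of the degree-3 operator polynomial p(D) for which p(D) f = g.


p(D) = (3/2)·I + 3·D + 4·D^2 − (1/2)·D^3, i.e. c_0 = 3/2, c_1 = 3, c_2 = 4, c_3 = -1/2

D^0 f = 4x^5 - 3
D^1 f = 20x^4
D^2 f = 80x^3
D^3 f = 240x^2
matching coefficients of g against c_0 f + c_1 Df + … from the top degree down determines the c_i
solution: c_0 = 3/2, c_1 = 3, c_2 = 4, c_3 = -1/2


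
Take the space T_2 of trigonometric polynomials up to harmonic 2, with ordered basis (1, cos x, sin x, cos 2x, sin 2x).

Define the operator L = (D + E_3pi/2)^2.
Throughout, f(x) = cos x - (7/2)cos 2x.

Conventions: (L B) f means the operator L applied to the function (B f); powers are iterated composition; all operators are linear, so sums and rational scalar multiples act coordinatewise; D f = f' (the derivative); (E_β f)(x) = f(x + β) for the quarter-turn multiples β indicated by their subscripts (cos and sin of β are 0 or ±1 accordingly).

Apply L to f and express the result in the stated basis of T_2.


D f = -sin x + 7sin 2x
E_3pi/2 f = sin x + (7/2)cos 2x
(D + E_3pi/2) f = (7/2)cos 2x + 7sin 2x
D (D + E_3pi/2) f = 14cos 2x - 7sin 2x
E_3pi/2 (D + E_3pi/2) f = -(7/2)cos 2x - 7sin 2x
(D + E_3pi/2) (D + E_3pi/2) f = (21/2)cos 2x - 14sin 2x

g(x) = (21/2)cos 2x - 14sin 2x


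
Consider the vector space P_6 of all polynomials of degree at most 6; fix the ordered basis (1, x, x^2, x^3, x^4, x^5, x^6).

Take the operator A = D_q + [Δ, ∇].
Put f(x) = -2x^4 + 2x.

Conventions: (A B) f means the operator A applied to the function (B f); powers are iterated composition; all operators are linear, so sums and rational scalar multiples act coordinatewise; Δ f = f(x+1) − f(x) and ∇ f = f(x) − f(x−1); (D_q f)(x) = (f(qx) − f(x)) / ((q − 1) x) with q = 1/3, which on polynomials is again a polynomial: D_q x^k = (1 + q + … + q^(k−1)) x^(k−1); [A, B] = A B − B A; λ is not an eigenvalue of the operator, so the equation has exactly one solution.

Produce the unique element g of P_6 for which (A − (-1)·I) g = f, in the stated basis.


the image equals g(x) = -2x^4 + (80/27)x^3 - (1040/243)x^2 + (5618/729)x - 5618/729

write g with unknown coordinates in the stated basis and equate coefficients in (A − (-1)·I) g = f
solving from the highest basis element down gives g = -2x^4 + (80/27)x^3 - (1040/243)x^2 + (5618/729)x - 5618/729
check: A g = -(80/27)x^3 + (1040/243)x^2 - (4160/729)x + 5618/729
so A g − (-1)·g = -2x^4 + 2x = f ✓


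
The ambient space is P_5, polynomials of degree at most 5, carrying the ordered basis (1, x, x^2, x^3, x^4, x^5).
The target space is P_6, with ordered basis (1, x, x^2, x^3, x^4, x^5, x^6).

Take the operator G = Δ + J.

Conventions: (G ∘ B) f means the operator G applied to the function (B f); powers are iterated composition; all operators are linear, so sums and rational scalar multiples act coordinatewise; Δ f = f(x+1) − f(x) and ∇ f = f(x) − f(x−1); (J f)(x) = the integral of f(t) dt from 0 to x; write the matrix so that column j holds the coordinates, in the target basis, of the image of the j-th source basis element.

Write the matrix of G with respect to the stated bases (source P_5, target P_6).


image of 1: x
image of x: (1/2)x^2 + 1
image of x^2: (1/3)x^3 + 2x + 1
image of x^3: (1/4)x^4 + 3x^2 + 3x + 1
image of x^4: (1/5)x^5 + 4x^3 + 6x^2 + 4x + 1
image of x^5: (1/6)x^6 + 5x^4 + 10x^3 + 10x^2 + 5x + 1
each image's coordinates form column j of the matrix

the matrix is [[0, 1, 1, 1, 1, 1]; [1, 0, 2, 3, 4, 5]; [0, 1/2, 0, 3, 6, 10]; [0, 0, 1/3, 0, 4, 10]; [0, 0, 0, 1/4, 0, 5]; [0, 0, 0, 0, 1/5, 0]; [0, 0, 0, 0, 0, 1/6]] (rows listed top to bottom)


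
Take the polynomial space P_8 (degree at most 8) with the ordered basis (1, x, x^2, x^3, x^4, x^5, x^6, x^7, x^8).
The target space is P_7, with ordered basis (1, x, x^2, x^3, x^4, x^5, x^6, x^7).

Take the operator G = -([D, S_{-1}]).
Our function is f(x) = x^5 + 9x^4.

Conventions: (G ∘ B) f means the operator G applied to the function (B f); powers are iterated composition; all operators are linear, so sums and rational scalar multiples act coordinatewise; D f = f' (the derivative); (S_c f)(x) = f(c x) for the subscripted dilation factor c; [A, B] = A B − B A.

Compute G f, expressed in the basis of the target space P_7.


S_{-1} f = -x^5 + 9x^4
D S_{-1} f = -5x^4 + 36x^3
D f = 5x^4 + 36x^3
S_{-1} D f = 5x^4 - 36x^3
[D, S_{-1}] f = -10x^4 + 72x^3
(-([D, S_{-1}])) f = 10x^4 - 72x^3

g(x) = 10x^4 - 72x^3


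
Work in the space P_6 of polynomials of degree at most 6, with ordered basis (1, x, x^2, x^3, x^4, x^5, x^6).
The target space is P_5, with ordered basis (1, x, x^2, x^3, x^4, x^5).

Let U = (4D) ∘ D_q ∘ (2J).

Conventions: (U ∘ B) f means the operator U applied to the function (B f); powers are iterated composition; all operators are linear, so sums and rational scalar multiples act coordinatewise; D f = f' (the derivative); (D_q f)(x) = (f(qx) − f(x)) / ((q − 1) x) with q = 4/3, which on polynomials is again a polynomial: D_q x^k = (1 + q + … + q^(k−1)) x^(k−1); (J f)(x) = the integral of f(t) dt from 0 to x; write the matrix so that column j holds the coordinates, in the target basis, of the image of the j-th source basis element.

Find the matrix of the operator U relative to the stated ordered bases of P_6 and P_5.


image of 1: 0
image of x: 28/3
image of x^2: (592/27)x
image of x^3: (350/9)x^2
image of x^4: (24992/405)x^3
image of x^5: (67340/729)x^4
image of x^6: (227152/1701)x^5
each image's coordinates form column j of the matrix

the matrix is [[0, 28/3, 0, 0, 0, 0, 0]; [0, 0, 592/27, 0, 0, 0, 0]; [0, 0, 0, 350/9, 0, 0, 0]; [0, 0, 0, 0, 24992/405, 0, 0]; [0, 0, 0, 0, 0, 67340/729, 0]; [0, 0, 0, 0, 0, 0, 227152/1701]] (rows listed top to bottom)


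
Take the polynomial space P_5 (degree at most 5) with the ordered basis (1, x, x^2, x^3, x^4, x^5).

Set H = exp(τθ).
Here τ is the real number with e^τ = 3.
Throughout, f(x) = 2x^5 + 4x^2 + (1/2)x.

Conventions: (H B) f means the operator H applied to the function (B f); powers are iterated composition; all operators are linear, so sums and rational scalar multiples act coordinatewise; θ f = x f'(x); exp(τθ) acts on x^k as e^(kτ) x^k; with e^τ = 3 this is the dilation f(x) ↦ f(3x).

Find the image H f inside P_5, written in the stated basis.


the image equals g(x) = 486x^5 + 36x^2 + (3/2)x

exp(τθ) x^k = e^(kτ) x^k; with e^τ = 3 this sends x^k to 3^k x^k
x ↦ 3 x
x^2 ↦ 9 x^2
x^5 ↦ 243 x^5
applying this coordinatewise to f: exp(τθ) f = 486x^5 + 36x^2 + (3/2)x


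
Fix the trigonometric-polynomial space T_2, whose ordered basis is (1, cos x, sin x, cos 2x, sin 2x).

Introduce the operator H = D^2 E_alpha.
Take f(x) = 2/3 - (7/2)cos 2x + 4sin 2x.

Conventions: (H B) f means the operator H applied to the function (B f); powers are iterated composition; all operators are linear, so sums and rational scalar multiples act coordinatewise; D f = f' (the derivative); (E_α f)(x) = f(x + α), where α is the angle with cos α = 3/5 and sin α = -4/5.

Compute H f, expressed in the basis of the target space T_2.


the result is g(x) = (286/25)cos 2x + (448/25)sin 2x

E_alpha f = 2/3 - (143/50)cos 2x - (112/25)sin 2x
D E_alpha f = -(224/25)cos 2x + (143/25)sin 2x
D D E_alpha f = (286/25)cos 2x + (448/25)sin 2x


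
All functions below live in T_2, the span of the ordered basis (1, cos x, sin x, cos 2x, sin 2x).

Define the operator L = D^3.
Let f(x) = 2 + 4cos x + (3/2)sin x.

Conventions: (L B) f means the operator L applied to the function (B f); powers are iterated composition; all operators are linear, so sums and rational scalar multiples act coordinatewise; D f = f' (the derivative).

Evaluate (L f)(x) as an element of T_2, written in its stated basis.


D f = (3/2)cos x - 4sin x
D D f = -4cos x - (3/2)sin x
D D D f = -(3/2)cos x + 4sin x

the image equals g(x) = -(3/2)cos x + 4sin x


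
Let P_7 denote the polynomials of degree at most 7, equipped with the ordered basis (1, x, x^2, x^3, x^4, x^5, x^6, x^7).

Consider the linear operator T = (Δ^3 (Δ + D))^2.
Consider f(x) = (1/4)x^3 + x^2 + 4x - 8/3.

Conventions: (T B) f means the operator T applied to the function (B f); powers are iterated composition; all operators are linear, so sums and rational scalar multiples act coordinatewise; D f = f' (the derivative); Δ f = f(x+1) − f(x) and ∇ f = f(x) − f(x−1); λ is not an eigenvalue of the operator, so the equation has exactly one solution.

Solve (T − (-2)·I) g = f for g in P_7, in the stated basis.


write g with unknown coordinates in the stated basis and equate coefficients in (T − (-2)·I) g = f
solving from the highest basis element down gives g = (1/8)x^3 + (1/2)x^2 + 2x - 4/3
check: T g = 0
so T g − (-2)·g = (1/4)x^3 + x^2 + 4x - 8/3 = f ✓

g(x) = (1/8)x^3 + (1/2)x^2 + 2x - 4/3


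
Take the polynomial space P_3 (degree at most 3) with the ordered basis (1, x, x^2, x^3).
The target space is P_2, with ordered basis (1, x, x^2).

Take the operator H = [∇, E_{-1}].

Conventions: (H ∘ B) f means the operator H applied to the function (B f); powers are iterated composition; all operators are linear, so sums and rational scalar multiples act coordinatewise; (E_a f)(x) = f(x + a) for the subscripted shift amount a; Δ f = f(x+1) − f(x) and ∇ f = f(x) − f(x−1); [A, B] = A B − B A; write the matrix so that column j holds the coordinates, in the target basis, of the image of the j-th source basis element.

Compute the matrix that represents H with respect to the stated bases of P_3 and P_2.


the matrix is [[0, 0, 0, 0]; [0, 0, 0, 0]; [0, 0, 0, 0]] (rows listed top to bottom)

image of 1: 0
image of x: 0
image of x^2: 0
image of x^3: 0
each image's coordinates form column j of the matrix


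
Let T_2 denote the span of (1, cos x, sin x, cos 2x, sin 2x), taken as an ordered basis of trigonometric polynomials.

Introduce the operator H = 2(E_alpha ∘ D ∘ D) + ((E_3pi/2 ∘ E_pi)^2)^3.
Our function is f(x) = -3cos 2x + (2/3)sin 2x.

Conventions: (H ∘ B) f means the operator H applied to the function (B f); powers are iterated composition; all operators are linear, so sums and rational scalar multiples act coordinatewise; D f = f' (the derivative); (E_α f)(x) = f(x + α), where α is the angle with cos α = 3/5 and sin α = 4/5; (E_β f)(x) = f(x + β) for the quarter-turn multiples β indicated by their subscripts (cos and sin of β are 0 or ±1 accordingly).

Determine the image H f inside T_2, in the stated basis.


the result is g(x) = -(371/25)cos 2x - (522/25)sin 2x

D f = (4/3)cos 2x + 6sin 2x
D D f = 12cos 2x - (8/3)sin 2x
E_alpha D D f = -(148/25)cos 2x - (808/75)sin 2x
(2(E_alpha ∘ D ∘ D)) f = -(296/25)cos 2x - (1616/75)sin 2x
E_pi f = -3cos 2x + (2/3)sin 2x
E_3pi/2 E_pi f = 3cos 2x - (2/3)sin 2x
E_pi (E_3pi/2 ∘ E_pi) f = 3cos 2x - (2/3)sin 2x
E_3pi/2 E_pi (E_3pi/2 ∘ E_pi) f = -3cos 2x + (2/3)sin 2x
E_pi (E_3pi/2 ∘ E_pi)^2 f = -3cos 2x + (2/3)sin 2x
E_3pi/2 E_pi (E_3pi/2 ∘ E_pi)^2 f = 3cos 2x - (2/3)sin 2x
E_pi (E_3pi/2 ∘ E_pi) (E_3pi/2 ∘ E_pi)^2 f = 3cos 2x - (2/3)sin 2x
E_3pi/2 E_pi (E_3pi/2 ∘ E_pi) (E_3pi/2 ∘ E_pi)^2 f = -3cos 2x + (2/3)sin 2x
E_pi (E_3pi/2 ∘ E_pi)^2 (E_3pi/2 ∘ E_pi)^2 f = -3cos 2x + (2/3)sin 2x
E_3pi/2 E_pi (E_3pi/2 ∘ E_pi)^2 (E_3pi/2 ∘ E_pi)^2 f = 3cos 2x - (2/3)sin 2x
E_pi (E_3pi/2 ∘ E_pi) (E_3pi/2 ∘ E_pi)^2 (E_3pi/2 ∘ E_pi)^2 f = 3cos 2x - (2/3)sin 2x
E_3pi/2 E_pi (E_3pi/2 ∘ E_pi) (E_3pi/2 ∘ E_pi)^2 (E_3pi/2 ∘ E_pi)^2 f = -3cos 2x + (2/3)sin 2x
(2(E_alpha ∘ D ∘ D) + ((E_3pi/2 ∘ E_pi)^2)^3) f = -(371/25)cos 2x - (522/25)sin 2x


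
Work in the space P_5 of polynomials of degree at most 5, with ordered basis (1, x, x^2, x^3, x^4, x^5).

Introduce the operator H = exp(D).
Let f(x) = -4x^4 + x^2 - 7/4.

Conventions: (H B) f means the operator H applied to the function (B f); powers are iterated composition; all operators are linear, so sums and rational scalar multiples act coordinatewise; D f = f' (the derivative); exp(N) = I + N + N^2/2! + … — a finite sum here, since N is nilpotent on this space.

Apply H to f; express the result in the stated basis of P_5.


the result is g(x) = -4x^4 - 16x^3 - 23x^2 - 14x - 19/4

order-1 term: -16x^3 + 2x
order-2 term: -24x^2 + 1
order-3 term: -16x
order-4 term: -4
the series for exp(D) f terminates at order 4
exp(D) f = -4x^4 - 16x^3 - 23x^2 - 14x - 19/4


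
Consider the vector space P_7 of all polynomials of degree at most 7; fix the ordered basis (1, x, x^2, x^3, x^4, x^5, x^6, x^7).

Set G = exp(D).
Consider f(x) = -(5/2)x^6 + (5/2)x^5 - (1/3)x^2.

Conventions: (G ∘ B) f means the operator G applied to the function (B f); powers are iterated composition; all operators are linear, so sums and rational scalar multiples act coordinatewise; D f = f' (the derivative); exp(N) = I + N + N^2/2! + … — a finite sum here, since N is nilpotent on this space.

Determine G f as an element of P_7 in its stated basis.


order-1 term: -15x^5 + (25/2)x^4 - (2/3)x
order-2 term: -(75/2)x^4 + 25x^3 - 1/3
order-3 term: -50x^3 + 25x^2
order-4 term: -(75/2)x^2 + (25/2)x
order-5 term: -15x + 5/2
order-6 term: -5/2
the series for exp(D) f terminates at order 6
exp(D) f = -(5/2)x^6 - (25/2)x^5 - 25x^4 - 25x^3 - (77/6)x^2 - (19/6)x - 1/3

g(x) = -(5/2)x^6 - (25/2)x^5 - 25x^4 - 25x^3 - (77/6)x^2 - (19/6)x - 1/3
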